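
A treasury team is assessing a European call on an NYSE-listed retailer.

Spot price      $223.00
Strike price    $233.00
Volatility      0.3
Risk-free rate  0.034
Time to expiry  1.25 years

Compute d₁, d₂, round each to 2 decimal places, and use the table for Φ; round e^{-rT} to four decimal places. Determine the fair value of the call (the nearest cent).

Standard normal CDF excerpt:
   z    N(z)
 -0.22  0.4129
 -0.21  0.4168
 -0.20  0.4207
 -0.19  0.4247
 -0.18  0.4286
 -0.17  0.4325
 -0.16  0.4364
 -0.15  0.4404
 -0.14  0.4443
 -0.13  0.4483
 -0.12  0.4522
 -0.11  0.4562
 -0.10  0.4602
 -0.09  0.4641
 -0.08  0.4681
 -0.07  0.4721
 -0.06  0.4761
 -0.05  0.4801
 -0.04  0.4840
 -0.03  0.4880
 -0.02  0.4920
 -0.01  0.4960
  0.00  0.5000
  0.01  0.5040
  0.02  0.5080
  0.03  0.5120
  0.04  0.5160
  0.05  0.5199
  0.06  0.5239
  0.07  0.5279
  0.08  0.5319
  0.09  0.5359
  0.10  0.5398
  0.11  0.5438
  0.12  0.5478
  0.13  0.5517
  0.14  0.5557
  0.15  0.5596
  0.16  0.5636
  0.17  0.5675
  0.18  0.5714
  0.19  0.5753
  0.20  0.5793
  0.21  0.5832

T = 1.25;  σ√T = 0.3354
ln(S/K) + (r + σ²/2)T = ln(223/233) + (0.034 + 0.3²/2)·1.25 = -0.0439 + 0.0988 = 0.0549
d₁ = 0.0549 / 0.3354 = 0.1636 → 0.16
d₂ = d₁ − σ√T = 0.1636 − 0.3354 = -0.1718 → -0.17
exp(−rT) = exp(−0.034·1.25) = 0.9584
C = 223·N(0.16) − 233·0.9584·N(-0.17) = 223·0.5636 − 233·0.9584·0.4325 = 125.6828 − 96.5804 = 29.1024

$29.10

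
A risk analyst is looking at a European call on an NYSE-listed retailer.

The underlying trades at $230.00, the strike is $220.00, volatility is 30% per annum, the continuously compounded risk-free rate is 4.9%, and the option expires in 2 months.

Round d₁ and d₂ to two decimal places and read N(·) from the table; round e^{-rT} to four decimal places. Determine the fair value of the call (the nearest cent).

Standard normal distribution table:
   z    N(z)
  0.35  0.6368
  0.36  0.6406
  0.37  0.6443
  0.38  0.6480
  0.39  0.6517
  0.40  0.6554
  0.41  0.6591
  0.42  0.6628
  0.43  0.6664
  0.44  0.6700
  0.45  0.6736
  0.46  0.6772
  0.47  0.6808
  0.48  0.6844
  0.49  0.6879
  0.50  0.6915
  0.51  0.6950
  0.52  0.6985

T = 0.1667;  σ√T = 0.1225
d₁ = [ln(230/220) + (0.049 + 0.3²/2)·0.1667] / 0.1225 = [0.0445 + 0.0157] / 0.1225 = 0.4909 → 0.49
d₂ = d₁ − σ√T = 0.4909 − 0.1225 = 0.3684 → 0.37
exp(−rT) = exp(−0.049·0.1667) = 0.9919
C = 230·N(0.49) − 220·0.9919·N(0.37) = 230·0.6879 − 220·0.9919·0.6443 = 158.2170 − 140.5979 = 17.6191

$17.62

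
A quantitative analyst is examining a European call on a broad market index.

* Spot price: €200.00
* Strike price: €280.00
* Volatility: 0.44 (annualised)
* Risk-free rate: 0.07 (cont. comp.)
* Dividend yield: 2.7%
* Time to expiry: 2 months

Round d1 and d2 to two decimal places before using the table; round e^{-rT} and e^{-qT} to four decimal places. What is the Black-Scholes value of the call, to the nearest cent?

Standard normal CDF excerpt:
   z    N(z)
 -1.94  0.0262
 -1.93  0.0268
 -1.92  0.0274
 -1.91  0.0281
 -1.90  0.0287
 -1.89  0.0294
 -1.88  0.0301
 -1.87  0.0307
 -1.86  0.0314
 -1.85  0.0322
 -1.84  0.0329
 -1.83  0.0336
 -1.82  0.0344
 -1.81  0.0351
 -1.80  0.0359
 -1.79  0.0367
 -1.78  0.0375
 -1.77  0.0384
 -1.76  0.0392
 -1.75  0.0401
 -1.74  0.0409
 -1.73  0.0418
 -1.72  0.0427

€0.56

σ√T = 0.44 × 0.4082 = 0.1796
d₁ = [ln(200/280) + (0.07 − 0.027 + 0.44²/2)·0.1667] / 0.1796 = [-0.3365 + 0.0233] / 0.1796 = -1.7434 which rounds to -1.74
d₂ = d₁ − σ√T = -1.7434 − 0.1796 = -1.9231 which rounds to -1.92
e^(−qT) = e^(−0.027·0.1667) = 0.9955;  e^(−rT) = e^(−0.07·0.1667) = 0.9884
N(d₁) = N(-1.74) = 0.0409;  N(d₂) = N(-1.92) = 0.0274
C = 200·0.9955·0.0409 − 280·0.9884·0.0274 = 8.1432 − 7.5830 = 0.5602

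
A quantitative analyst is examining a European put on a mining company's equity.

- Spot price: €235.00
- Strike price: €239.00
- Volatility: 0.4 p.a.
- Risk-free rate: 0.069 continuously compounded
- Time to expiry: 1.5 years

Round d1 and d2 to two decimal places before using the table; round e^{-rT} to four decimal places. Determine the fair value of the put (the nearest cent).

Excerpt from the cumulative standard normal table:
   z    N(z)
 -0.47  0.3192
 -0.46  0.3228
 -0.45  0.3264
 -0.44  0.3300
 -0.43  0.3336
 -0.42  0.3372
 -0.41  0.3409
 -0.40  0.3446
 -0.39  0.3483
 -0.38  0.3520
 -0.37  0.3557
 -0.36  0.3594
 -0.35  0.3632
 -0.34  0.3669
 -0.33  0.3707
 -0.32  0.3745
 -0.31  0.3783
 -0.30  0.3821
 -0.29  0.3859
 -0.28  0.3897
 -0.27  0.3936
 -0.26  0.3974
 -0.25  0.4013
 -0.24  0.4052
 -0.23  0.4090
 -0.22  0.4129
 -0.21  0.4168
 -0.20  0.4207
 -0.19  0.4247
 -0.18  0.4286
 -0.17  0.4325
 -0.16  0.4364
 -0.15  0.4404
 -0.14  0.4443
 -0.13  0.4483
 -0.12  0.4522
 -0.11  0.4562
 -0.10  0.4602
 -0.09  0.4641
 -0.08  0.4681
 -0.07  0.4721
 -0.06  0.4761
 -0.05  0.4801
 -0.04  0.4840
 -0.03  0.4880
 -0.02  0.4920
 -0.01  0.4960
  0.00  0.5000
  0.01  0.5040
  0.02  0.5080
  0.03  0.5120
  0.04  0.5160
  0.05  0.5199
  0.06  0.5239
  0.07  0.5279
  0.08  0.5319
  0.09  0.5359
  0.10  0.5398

T = 1.5;  σ√T = 0.4899
ln(S/K) + (r + σ²/2)T = ln(235/239) + (0.069 + 0.4²/2)·1.5 = -0.0169 + 0.2235 = 0.2066
d₁ = 0.2066 / 0.4899 = 0.4218 ≈ 0.42
d₂ = d₁ − σ√T = 0.4218 − 0.4899 = -0.0681 ≈ -0.07
exp(−rT) = exp(−0.069·1.5) = 0.9017
P = 239·0.9017·N(0.07) − 235·N(-0.42) = 239·0.9017·0.5279 − 235·0.3372 = 113.7658 − 79.2420 = 34.5238

€34.52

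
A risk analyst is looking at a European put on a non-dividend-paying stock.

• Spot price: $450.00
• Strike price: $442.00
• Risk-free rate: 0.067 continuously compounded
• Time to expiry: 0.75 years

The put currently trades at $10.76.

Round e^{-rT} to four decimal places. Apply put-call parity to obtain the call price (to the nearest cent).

$40.42

e^(−rT) = e^(−0.067·0.75) = 0.9510
Put-call parity: C − P = S − K·e^(−rT) = 450 − 442·0.9510 = 450 − 420.3420 = 29.6580
C = P + (C − P) = 10.76 + (29.6580) = 40.4180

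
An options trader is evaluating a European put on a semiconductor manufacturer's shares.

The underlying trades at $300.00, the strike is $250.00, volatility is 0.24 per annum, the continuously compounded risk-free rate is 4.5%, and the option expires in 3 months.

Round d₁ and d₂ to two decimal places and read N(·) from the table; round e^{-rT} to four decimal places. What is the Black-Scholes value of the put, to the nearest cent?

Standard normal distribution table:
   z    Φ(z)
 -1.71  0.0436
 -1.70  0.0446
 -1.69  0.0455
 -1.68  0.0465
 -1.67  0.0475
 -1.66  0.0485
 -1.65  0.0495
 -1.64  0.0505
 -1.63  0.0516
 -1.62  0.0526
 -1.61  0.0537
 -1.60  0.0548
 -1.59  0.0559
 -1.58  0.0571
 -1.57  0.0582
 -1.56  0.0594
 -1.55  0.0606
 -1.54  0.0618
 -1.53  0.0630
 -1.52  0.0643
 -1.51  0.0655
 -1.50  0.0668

$0.73

σ√T = 0.24 × 0.5000 = 0.1200
d₁ = [ln(300/250) + (0.045 + ½·0.24²)·0.25] / (σ√T) = (0.1823 + 0.0185) / 0.1200 = 1.6731 ≈ 1.67
d₂ = 1.6731 − 0.1200 = 1.5531 ≈ 1.55
exp(−rT) = exp(−0.045·0.25) = 0.9888
P = 250·0.9888·N(-1.55) − 300·N(-1.67) = 250·0.9888·0.0606 − 300·0.0475 = 14.9803 − 14.2500 = 0.7303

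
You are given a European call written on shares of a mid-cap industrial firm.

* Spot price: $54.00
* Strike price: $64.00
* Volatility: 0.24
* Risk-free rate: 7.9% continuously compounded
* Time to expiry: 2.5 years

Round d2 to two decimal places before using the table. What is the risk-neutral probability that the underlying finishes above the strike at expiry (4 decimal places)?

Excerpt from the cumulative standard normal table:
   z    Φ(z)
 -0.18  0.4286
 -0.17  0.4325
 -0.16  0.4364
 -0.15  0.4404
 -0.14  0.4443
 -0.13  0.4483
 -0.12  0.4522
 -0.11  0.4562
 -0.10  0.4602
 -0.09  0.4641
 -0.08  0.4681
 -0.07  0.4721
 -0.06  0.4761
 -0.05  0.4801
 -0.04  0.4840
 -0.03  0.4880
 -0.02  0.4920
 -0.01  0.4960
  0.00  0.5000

0.4522

σ√T = 0.24 × 1.5811 = 0.3795
d₁ = [ln(54/64) + (0.079 + 0.24²/2)·2.5] / 0.3795 = [-0.1699 + 0.2695] / 0.3795 = 0.2625 which rounds to 0.26
d₂ = d₁ − σ√T = 0.2625 − 0.3795 = -0.1170 which rounds to -0.12
Risk-neutral Pr[S_T > K] = N(d₂) = N(-0.12) = 0.4522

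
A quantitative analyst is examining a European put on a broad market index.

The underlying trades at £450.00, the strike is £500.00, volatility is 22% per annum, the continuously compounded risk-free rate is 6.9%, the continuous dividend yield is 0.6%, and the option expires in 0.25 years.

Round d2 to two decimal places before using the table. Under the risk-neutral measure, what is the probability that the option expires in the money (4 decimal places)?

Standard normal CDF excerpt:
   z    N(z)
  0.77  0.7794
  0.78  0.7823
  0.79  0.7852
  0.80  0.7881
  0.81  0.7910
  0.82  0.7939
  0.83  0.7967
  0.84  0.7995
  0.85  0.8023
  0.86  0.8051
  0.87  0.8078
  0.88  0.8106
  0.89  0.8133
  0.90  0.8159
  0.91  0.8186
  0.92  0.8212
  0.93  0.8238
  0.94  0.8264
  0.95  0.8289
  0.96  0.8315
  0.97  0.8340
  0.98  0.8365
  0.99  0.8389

0.8078

T = 0.25;  σ√T = 0.1100
d₁ = [ln(450/500) + (0.069 − 0.006 + 0.22²/2)·0.25] / 0.1100 = [-0.1054 + 0.0218] / 0.1100 = -0.7596 → -0.76
d₂ = d₁ − σ√T = -0.7596 − 0.1100 = -0.8696 → -0.87
Pr(exercise) under Q = N(−d₂) = N(0.87) = 0.8078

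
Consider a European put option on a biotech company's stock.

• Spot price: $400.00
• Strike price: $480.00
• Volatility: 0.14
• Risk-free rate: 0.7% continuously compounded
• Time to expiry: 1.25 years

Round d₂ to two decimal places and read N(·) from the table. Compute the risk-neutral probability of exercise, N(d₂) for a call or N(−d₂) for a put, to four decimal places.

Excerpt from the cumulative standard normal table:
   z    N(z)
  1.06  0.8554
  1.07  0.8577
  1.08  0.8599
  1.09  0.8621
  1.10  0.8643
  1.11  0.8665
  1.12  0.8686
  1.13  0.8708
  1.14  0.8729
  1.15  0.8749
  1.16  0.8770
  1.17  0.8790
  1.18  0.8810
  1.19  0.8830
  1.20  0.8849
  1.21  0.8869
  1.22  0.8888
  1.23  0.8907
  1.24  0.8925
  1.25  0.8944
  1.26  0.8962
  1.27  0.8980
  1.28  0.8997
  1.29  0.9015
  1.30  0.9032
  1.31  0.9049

σ√T = 0.14·√1.25 = 0.1565
d₁ = [ln(400/480) + (0.007 + 0.14²/2)·1.25] / 0.1565 = [-0.1823 + 0.0210] / 0.1565 = -1.0306 which rounds to -1.03
d₂ = d₁ − σ√T = -1.0306 − 0.1565 = -1.1872 which rounds to -1.19
Pr(exercise) under Q = N(−d₂) = N(1.19) = 0.8830

0.8830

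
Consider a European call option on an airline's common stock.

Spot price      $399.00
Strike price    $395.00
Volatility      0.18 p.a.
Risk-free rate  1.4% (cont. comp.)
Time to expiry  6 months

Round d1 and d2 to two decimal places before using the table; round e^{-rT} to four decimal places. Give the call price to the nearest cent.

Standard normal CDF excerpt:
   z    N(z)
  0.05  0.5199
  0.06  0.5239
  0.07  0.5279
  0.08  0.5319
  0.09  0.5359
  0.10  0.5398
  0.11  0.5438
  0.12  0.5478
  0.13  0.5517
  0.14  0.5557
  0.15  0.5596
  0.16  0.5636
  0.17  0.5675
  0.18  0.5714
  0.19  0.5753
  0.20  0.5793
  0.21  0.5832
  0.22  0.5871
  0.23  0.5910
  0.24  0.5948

$24.08

T = 0.5;  σ√T = 0.1273
d₁ = [ln(399/395) + (0.014 + 0.18²/2)·0.5] / 0.1273 = [0.0101 + 0.0151] / 0.1273 = 0.1978 ⇒ 0.20
d₂ = d₁ − σ√T = 0.1978 − 0.1273 = 0.0705 ⇒ 0.07
e^(−rT) = e^(−0.014·0.5) = 0.9930
N(d₁) = N(0.20) = 0.5793;  N(d₂) = N(0.07) = 0.5279
C = 399·0.5793 − 395·0.9930·0.5279 = 231.1407 − 207.0609 = 24.0798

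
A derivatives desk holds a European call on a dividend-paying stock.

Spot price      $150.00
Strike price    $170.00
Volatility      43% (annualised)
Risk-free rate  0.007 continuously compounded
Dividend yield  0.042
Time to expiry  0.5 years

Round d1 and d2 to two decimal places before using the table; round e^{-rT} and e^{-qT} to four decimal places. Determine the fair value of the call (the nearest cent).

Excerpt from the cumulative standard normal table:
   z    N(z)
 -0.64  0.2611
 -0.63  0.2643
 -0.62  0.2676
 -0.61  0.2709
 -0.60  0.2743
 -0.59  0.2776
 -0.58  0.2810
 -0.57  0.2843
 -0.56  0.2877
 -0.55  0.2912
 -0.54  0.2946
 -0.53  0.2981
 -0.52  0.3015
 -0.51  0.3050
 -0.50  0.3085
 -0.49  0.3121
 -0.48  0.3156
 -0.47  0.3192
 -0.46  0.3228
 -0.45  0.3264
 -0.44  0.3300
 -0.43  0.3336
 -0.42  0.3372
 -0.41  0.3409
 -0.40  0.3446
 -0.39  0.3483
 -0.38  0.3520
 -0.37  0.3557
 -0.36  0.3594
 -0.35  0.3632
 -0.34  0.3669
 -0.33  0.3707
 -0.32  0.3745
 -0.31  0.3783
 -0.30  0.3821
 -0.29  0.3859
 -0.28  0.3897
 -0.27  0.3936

$9.67

T = 0.5;  σ√T = 0.3041
d₁ = [ln(150/170) + (0.007 − 0.042 + 0.43²/2)·0.5] / 0.3041 = [-0.1252 + 0.0287] / 0.3041 = -0.3172 ≈ -0.32
d₂ = d₁ − σ√T = -0.3172 − 0.3041 = -0.6212 ≈ -0.62
exp(−qT) = exp(−0.042·0.5) = 0.9792;  exp(−rT) = exp(−0.007·0.5) = 0.9965
N(d₁) = N(-0.32) = 0.3745;  N(d₂) = N(-0.62) = 0.2676
C = 150·0.9792·0.3745 − 170·0.9965·0.2676 = 55.0066 − 45.3328 = 9.6738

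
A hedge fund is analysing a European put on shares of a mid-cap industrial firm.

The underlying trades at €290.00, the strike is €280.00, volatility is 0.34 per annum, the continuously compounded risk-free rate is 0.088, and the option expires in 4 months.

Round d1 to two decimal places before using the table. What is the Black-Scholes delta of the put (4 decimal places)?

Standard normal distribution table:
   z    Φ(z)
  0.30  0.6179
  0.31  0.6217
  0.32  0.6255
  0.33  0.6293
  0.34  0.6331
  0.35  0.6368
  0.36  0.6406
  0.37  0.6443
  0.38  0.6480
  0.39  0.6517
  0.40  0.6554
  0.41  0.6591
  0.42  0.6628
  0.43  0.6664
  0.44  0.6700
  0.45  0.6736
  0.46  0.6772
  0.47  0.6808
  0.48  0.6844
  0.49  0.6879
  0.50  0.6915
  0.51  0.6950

-0.3336

T = 0.3333;  σ√T = 0.1963
d₁ = [ln(290/280) + (0.088 + 0.34²/2)·0.3333] / 0.1963 = [0.0351 + 0.0486] / 0.1963 = 0.4263 ≈ 0.43
N(d₁) = N(0.43) = 0.6664
Δ_put = N(d₁) − 1 = 0.6664 − 1 = -0.3336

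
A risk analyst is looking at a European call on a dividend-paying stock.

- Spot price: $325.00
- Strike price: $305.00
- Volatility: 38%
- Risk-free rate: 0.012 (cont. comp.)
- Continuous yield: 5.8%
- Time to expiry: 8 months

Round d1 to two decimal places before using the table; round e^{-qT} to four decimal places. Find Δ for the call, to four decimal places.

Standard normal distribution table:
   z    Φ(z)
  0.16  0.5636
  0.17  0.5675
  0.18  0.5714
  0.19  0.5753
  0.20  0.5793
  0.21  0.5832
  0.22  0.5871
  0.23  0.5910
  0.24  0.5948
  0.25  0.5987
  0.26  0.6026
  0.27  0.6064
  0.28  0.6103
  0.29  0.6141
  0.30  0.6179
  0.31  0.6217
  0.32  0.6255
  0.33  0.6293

σ√T = 0.38·√0.6667 = 0.3103
d₁ = [ln(325/305) + (0.012 − 0.058 + 0.38²/2)·0.6667] / 0.3103 = [0.0635 + 0.0175] / 0.3103 = 0.2610 ⇒ 0.26
N(d₁) = N(0.26) = 0.6026
Δ_call = e^(−qT)·N(d₁) = 0.9621·0.6026 = 0.5798

0.5798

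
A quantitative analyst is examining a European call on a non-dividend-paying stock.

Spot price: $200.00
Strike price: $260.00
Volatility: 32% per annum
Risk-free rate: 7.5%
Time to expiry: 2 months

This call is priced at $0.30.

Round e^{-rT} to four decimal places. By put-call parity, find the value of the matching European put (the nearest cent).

exp(−rT) = exp(−0.075·0.1667) = 0.9876
Put-call parity: C − P = S − K·e^(−rT) = 200 − 260·0.9876 = 200 − 256.7760 = -56.7760
P = C − (C − P) = 0.30 − (-56.7760) = 57.0760

$57.08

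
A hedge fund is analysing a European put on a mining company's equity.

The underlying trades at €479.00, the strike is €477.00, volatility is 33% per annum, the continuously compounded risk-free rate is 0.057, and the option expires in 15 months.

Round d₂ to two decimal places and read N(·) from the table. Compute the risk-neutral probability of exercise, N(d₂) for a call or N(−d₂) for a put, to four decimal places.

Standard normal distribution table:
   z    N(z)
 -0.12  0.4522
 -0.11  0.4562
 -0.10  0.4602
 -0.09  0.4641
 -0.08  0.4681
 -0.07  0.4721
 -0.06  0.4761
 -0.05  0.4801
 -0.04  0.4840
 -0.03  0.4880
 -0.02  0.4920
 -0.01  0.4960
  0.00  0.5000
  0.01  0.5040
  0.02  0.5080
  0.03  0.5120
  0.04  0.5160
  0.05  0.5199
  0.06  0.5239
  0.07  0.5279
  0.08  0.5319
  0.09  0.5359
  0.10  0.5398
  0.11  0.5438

0.4920

σ√T = 0.33 × 1.1180 = 0.3690
d₁ = [ln(479/477) + (0.057 + 0.33²/2)·1.25] / 0.3690 = [0.0042 + 0.1393] / 0.3690 = 0.3889 ⇒ 0.39
d₂ = d₁ − σ√T = 0.3889 − 0.3690 = 0.0200 ⇒ 0.02
Pr(exercise) under Q = N(−d₂) = N(-0.02) = 0.4920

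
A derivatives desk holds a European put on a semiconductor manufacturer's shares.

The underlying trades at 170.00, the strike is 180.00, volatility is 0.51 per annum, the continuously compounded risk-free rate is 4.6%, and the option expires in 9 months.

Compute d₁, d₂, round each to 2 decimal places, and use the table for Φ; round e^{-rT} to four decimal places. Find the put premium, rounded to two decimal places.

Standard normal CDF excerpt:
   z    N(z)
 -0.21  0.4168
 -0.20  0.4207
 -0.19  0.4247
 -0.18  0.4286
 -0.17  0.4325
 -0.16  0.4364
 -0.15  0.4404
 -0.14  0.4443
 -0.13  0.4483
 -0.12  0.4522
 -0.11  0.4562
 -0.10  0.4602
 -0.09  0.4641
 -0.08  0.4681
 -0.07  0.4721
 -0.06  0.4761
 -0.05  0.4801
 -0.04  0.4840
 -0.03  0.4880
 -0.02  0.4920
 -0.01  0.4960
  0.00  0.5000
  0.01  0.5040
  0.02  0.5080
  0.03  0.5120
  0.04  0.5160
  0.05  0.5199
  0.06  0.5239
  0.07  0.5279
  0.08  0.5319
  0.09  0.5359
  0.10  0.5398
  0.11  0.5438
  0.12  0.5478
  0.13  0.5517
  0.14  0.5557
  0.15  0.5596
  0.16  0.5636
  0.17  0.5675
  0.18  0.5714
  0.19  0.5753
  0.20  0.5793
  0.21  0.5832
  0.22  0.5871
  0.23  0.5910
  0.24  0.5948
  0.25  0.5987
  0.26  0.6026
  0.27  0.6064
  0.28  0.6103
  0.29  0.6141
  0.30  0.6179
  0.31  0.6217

σ√T = 0.51·√0.75 = 0.4417
ln(S/K) + (r + σ²/2)T = ln(170/180) + (0.046 + 0.51²/2)·0.75 = -0.0572 + 0.1320 = 0.0749
d₁ = 0.0749 / 0.4417 = 0.1695 ≈ 0.17
d₂ = d₁ − σ√T = 0.1695 − 0.4417 = -0.2721 ≈ -0.27
exp(−rT) = exp(−0.046·0.75) = 0.9661
P = 180·0.9661·N(0.27) − 170·N(-0.17) = 180·0.9661·0.6064 − 170·0.4325 = 105.4517 − 73.5250 = 31.9267

31.93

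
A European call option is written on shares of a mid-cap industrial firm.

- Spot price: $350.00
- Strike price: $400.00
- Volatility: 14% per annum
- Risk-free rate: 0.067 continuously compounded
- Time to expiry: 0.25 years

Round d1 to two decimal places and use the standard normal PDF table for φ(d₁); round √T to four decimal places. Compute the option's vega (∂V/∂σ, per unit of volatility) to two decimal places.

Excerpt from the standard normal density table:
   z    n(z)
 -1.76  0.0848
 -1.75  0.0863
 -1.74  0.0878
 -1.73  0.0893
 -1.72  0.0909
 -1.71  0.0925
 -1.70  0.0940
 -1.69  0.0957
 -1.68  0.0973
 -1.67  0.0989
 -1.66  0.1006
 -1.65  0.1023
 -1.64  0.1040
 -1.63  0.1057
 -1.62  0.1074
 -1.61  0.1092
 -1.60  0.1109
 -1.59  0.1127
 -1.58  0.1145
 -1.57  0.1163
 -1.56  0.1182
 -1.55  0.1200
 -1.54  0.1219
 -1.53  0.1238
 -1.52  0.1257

T = 0.25;  σ√T = 0.0700
d₁ = [ln(350/400) + (0.067 + ½·0.14²)·0.25] / (σ√T) = (-0.1335 + 0.0192) / 0.0700 = -1.6333 ≈ -1.63
√T = √0.25 = 0.5000
φ(d₁) = φ(-1.63) = 0.1057
vega = S·φ(d₁)·√T = 350·0.1057·0.5000 = 18.4975

18.50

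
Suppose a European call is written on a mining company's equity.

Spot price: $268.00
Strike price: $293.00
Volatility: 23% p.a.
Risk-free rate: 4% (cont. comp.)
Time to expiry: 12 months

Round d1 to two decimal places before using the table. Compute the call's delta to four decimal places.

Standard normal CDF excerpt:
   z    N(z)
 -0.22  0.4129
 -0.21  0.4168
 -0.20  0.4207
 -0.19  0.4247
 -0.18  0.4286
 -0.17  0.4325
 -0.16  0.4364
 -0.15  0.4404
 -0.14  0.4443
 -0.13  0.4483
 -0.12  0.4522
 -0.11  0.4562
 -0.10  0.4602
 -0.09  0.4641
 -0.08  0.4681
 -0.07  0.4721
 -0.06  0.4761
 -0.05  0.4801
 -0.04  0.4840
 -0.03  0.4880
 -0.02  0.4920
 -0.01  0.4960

σ√T = 0.23·√1 = 0.2300
d₁ = [ln(268/293) + (0.04 + 0.23²/2)·1] / 0.2300 = [-0.0892 + 0.0665] / 0.2300 = -0.0989 ⇒ -0.10
N(d₁) = N(-0.10) = 0.4602
Δ_call = N(d₁) = 0.4602

0.4602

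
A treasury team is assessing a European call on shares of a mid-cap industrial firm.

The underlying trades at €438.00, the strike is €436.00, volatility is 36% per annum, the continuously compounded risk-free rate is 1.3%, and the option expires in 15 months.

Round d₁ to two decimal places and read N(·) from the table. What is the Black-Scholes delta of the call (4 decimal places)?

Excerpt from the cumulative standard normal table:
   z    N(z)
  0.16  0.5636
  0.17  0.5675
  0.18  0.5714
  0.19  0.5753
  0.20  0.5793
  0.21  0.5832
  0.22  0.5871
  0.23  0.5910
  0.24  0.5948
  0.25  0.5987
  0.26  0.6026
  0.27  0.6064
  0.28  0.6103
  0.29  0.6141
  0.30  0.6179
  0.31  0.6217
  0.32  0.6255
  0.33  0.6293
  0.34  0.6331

T = 1.25;  σ√T = 0.4025
d₁ = [ln(438/436) + (0.013 + ½·0.36²)·1.25] / (σ√T) = (0.0046 + 0.0972) / 0.4025 = 0.2530 ⇒ 0.25
N(d₁) = N(0.25) = 0.5987
Δ_call = N(d₁) = 0.5987

0.5987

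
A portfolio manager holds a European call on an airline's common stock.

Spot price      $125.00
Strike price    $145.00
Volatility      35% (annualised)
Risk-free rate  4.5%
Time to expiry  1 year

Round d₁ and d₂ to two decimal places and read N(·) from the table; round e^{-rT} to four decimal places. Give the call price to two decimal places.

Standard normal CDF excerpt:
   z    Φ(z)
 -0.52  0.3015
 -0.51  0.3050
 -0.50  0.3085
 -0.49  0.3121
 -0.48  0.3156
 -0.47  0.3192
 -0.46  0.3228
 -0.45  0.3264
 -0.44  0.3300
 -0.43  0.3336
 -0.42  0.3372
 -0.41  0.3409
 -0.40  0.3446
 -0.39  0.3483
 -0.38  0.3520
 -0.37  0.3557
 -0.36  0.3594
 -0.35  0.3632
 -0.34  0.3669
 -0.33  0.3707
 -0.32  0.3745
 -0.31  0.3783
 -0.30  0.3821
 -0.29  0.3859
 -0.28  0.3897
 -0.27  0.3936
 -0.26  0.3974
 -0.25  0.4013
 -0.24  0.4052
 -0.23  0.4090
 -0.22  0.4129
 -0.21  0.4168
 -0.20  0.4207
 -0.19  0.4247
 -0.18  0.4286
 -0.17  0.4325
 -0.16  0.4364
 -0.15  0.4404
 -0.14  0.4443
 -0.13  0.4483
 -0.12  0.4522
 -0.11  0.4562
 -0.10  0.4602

$12.28

σ√T = 0.35·√1 = 0.3500
ln(S/K) + (r + σ²/2)T = ln(125/145) + (0.045 + 0.35²/2)·1 = -0.1484 + 0.1062 = -0.0422
d₁ = -0.0422 / 0.3500 = -0.1205 ⇒ -0.12
d₂ = d₁ − σ√T = -0.1205 − 0.3500 = -0.4705 ⇒ -0.47
exp(−rT) = exp(−0.045·1) = 0.9560
C = 125·N(-0.12) − 145·0.9560·N(-0.47) = 125·0.4522 − 145·0.9560·0.3192 = 56.5250 − 44.2475 = 12.2775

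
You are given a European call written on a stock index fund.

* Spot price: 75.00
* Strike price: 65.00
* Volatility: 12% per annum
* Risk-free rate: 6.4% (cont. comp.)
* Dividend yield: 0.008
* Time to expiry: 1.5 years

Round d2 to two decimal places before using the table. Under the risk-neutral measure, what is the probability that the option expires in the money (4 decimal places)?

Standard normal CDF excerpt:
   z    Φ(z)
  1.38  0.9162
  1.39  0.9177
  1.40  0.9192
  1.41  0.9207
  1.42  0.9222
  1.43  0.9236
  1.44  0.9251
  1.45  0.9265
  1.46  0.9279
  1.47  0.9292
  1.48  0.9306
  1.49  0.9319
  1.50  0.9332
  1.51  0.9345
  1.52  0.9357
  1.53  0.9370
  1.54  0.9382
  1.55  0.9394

0.9292

σ√T = 0.12·√1.5 = 0.1470
ln(S/K) + (r − q + σ²/2)T = ln(75/65) + (0.064 − 0.008 + 0.12²/2)·1.5 = 0.1431 + 0.0948 = 0.2379
d₁ = 0.2379 / 0.1470 = 1.6187 ≈ 1.62
d₂ = d₁ − σ√T = 1.6187 − 0.1470 = 1.4717 ≈ 1.47
Risk-neutral Pr[S_T > K] = N(d₂) = N(1.47) = 0.9292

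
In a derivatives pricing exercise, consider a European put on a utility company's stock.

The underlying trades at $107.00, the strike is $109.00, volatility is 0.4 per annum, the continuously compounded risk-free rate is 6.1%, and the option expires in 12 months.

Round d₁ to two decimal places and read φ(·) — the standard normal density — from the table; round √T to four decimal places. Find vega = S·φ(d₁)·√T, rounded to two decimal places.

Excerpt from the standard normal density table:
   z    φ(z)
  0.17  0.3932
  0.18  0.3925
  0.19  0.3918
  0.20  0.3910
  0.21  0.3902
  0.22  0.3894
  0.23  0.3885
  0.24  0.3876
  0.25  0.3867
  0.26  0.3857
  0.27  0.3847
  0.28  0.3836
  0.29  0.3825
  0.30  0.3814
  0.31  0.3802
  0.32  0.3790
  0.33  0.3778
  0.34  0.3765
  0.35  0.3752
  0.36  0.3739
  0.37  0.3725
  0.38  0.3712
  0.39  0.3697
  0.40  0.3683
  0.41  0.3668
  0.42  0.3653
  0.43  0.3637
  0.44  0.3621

σ√T = 0.4 × 1.0000 = 0.4000
d₁ = [ln(107/109) + (0.061 + ½·0.4²)·1] / (σ√T) = (-0.0185 + 0.1410) / 0.4000 = 0.3062 which rounds to 0.31
√T = √1 = 1.0000
φ(d₁) = φ(0.31) = 0.3802
vega = S·φ(d₁)·√T = 107·0.3802·1.0000 = 40.6814

40.68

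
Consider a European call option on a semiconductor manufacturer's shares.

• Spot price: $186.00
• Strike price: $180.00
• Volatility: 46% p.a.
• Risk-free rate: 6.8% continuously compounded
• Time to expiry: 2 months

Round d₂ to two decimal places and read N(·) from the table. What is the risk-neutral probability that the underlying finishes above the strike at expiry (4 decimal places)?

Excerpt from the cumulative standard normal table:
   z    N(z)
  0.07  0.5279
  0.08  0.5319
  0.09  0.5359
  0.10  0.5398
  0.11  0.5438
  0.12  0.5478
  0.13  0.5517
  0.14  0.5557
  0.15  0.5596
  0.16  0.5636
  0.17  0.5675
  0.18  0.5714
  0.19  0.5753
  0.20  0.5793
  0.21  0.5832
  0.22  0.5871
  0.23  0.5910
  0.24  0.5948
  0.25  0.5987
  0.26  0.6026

T = 0.1667;  σ√T = 0.1878
d₁ = [ln(186/180) + (0.068 + ½·0.46²)·0.1667] / (σ√T) = (0.0328 + 0.0290) / 0.1878 = 0.3289 ≈ 0.33
d₂ = 0.3289 − 0.1878 = 0.1411 ≈ 0.14
Pr(exercise) under Q = N(d₂) = 0.5557

0.5557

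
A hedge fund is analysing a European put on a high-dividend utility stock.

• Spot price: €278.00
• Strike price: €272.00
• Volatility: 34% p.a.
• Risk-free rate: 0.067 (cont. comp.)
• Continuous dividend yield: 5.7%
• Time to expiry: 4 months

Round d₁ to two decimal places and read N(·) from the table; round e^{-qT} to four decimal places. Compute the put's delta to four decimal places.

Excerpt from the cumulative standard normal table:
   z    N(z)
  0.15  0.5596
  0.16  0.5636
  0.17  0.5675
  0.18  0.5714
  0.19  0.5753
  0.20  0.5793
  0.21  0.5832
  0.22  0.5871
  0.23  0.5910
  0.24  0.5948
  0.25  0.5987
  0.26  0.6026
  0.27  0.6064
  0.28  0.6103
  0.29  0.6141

T = 0.3333;  σ√T = 0.1963
d₁ = [ln(278/272) + (0.067 − 0.057 + 0.34²/2)·0.3333] / 0.1963 = [0.0218 + 0.0226] / 0.1963 = 0.2263 ≈ 0.23
N(d₁) = N(0.23) = 0.5910
Δ_put = exp(−qT)·(N(d₁) − 1) = 0.9812·(0.5910 − 1) = -0.4013

-0.4013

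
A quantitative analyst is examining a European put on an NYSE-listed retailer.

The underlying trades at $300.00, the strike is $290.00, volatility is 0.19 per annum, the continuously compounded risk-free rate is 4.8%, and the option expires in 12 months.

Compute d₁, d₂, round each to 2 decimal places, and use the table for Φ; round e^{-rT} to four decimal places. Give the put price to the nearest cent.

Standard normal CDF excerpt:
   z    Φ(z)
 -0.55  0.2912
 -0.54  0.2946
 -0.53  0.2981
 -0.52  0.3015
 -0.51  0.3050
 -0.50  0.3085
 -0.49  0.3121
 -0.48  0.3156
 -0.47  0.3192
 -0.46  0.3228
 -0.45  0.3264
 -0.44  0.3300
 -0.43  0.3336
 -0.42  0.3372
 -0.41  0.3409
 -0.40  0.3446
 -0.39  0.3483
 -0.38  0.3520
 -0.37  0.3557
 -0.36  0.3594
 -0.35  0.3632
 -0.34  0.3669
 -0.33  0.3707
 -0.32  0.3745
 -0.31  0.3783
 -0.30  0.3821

$11.98

σ√T = 0.19·√1 = 0.1900
d₁ = [ln(300/290) + (0.048 + 0.19²/2)·1] / 0.1900 = [0.0339 + 0.0660] / 0.1900 = 0.5261 ⇒ 0.53
d₂ = d₁ − σ√T = 0.5261 − 0.1900 = 0.3361 ⇒ 0.34
exp(−rT) = exp(−0.048·1) = 0.9531
N(−d₂) = N(-0.34) = 0.3669;  N(−d₁) = N(-0.53) = 0.2981
P = 290·0.9531·0.3669 − 300·0.2981 = 101.4108 − 89.4300 = 11.9808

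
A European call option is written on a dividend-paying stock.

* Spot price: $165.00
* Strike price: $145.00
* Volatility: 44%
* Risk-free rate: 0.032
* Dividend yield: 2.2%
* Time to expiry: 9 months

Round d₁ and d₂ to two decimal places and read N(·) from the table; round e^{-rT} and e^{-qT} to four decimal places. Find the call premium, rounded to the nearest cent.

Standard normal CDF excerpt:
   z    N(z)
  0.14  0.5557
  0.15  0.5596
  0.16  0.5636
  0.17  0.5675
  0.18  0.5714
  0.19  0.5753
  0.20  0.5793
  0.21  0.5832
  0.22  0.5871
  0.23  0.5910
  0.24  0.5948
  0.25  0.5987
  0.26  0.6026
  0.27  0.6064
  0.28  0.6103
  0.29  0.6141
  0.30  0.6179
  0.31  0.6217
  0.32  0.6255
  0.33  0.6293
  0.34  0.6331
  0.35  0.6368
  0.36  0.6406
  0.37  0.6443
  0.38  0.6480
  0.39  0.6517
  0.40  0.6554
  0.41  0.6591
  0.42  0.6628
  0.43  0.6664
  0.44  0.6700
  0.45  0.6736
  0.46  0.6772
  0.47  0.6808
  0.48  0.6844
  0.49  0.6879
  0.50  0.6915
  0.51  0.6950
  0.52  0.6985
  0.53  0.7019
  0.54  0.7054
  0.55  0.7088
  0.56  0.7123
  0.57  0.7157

σ√T = 0.44·√0.75 = 0.3811
d₁ = [ln(165/145) + (0.032 − 0.022 + 0.44²/2)·0.75] / 0.3811 = [0.1292 + 0.0801] / 0.3811 = 0.5493 → 0.55
d₂ = d₁ − σ√T = 0.5493 − 0.3811 = 0.1682 → 0.17
e^(−qT) = e^(−0.022·0.75) = 0.9836;  e^(−rT) = e^(−0.032·0.75) = 0.9763
C = 165·0.9836·N(0.55) − 145·0.9763·N(0.17) = 165·0.9836·0.7088 − 145·0.9763·0.5675 = 115.0340 − 80.3373 = 34.6967

$34.70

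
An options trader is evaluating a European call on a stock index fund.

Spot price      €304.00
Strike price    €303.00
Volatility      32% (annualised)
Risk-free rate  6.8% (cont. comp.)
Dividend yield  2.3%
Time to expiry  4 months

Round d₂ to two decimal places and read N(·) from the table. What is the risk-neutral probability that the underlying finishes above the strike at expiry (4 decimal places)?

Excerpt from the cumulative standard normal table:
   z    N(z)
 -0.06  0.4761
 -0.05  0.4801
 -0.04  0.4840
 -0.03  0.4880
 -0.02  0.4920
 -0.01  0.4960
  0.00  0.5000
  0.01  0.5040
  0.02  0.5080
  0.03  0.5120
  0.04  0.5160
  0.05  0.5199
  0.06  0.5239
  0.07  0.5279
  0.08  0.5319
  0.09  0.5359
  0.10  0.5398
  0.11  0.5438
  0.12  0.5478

σ√T = 0.32·√0.3333 = 0.1848
d₁ = [ln(304/303) + (0.068 − 0.023 + 0.32²/2)·0.3333] / 0.1848 = [0.0033 + 0.0321] / 0.1848 = 0.1914 ⇒ 0.19
d₂ = d₁ − σ√T = 0.1914 − 0.1848 = 0.0066 ⇒ 0.01
Pr(exercise) under Q = N(d₂) = 0.5040

0.5040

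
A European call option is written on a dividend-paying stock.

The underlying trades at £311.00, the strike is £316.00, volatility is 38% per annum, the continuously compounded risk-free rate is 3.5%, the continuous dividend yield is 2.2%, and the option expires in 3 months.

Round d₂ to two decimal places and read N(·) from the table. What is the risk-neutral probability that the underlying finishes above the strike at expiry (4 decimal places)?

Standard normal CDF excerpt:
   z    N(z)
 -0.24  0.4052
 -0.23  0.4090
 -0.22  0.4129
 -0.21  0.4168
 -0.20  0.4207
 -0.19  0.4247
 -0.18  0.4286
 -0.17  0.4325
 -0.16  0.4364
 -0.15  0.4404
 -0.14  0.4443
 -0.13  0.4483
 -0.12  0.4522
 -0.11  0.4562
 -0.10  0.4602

0.4364

T = 0.25;  σ√T = 0.1900
d₁ = [ln(311/316) + (0.035 − 0.022 + 0.38²/2)·0.25] / 0.1900 = [-0.0159 + 0.0213] / 0.1900 = 0.0282 ⇒ 0.03
d₂ = d₁ − σ√T = 0.0282 − 0.1900 = -0.1618 ⇒ -0.16
Pr(exercise) under Q = N(d₂) = 0.4364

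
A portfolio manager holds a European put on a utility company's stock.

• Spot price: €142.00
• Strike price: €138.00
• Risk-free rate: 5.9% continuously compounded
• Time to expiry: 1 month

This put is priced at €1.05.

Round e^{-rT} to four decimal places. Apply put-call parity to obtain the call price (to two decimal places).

€5.73

exp(−rT) = exp(−0.059·0.08333) = 0.9951
Put-call parity: C − P = S − K·e^(−rT) = 142 − 138·0.9951 = 142 − 137.3238 = 4.6762
C = P + (C − P) = 1.05 + (4.6762) = 5.7262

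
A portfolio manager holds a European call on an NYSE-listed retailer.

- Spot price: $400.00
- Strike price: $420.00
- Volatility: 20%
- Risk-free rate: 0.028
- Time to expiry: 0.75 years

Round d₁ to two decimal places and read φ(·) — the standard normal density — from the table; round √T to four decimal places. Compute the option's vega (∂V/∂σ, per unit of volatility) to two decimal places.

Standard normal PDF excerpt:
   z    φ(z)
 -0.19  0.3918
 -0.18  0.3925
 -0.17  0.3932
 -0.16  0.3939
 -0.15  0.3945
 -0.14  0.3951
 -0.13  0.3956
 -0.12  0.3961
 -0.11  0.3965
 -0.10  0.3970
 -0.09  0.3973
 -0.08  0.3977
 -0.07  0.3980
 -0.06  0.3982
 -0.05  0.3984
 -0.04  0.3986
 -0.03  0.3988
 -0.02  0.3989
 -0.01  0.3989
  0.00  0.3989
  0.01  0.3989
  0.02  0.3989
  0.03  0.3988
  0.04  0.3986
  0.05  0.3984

T = 0.75;  σ√T = 0.1732
d₁ = [ln(400/420) + (0.028 + 0.2²/2)·0.75] / 0.1732 = [-0.0488 + 0.0360] / 0.1732 = -0.0738 which rounds to -0.07
√T = √0.75 = 0.8660
φ(d₁) = φ(-0.07) = 0.3980
vega = S·φ(d₁)·√T = 400·0.3980·0.8660 = 137.8672

137.87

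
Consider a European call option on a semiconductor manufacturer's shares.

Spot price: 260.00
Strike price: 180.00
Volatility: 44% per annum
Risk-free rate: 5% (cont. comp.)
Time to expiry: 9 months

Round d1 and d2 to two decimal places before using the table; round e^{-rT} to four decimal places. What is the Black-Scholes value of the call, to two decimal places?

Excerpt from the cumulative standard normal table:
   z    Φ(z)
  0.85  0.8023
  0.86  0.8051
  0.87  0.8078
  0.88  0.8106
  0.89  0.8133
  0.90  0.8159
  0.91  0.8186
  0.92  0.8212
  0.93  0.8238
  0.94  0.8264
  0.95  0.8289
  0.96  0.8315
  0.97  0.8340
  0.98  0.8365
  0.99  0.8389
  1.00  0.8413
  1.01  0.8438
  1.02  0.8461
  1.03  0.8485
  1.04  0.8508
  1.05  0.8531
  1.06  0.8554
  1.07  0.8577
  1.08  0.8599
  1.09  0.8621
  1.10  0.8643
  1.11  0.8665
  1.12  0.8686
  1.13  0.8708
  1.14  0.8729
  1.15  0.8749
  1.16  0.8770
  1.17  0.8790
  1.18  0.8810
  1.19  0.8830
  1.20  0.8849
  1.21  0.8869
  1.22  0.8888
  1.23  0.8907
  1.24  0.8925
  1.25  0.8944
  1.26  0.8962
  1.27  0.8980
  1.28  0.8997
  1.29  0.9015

92.49

T = 0.75;  σ√T = 0.3811
d₁ = [ln(260/180) + (0.05 + 0.44²/2)·0.75] / 0.3811 = [0.3677 + 0.1101] / 0.3811 = 1.2540 ≈ 1.25
d₂ = d₁ − σ√T = 1.2540 − 0.3811 = 0.8729 ≈ 0.87
exp(−rT) = exp(−0.05·0.75) = 0.9632
C = 260·N(1.25) − 180·0.9632·N(0.87) = 260·0.8944 − 180·0.9632·0.8078 = 232.5440 − 140.0531 = 92.4909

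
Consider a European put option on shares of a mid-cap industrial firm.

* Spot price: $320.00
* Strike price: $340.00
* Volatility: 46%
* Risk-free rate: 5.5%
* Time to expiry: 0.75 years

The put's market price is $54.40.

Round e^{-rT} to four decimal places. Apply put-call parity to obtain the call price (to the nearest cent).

exp(−rT) = exp(−0.055·0.75) = 0.9596
Put-call parity: C − P = S − K·e^(−rT) = 320 − 340·0.9596 = 320 − 326.2640 = -6.2640
C = P + (C − P) = 54.40 + (-6.2640) = 48.1360

$48.14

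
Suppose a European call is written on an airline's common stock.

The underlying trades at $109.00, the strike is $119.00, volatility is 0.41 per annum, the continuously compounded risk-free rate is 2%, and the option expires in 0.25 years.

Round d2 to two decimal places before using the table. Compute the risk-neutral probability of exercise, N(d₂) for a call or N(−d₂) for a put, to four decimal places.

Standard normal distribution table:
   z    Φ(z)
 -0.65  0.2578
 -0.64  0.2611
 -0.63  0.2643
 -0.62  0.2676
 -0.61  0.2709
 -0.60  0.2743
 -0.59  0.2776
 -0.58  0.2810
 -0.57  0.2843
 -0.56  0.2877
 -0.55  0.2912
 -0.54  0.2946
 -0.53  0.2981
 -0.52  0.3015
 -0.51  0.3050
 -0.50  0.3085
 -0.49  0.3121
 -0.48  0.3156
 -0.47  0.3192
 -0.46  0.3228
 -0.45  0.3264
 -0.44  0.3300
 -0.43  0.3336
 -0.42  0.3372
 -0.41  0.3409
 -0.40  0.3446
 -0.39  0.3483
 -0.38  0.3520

0.3050

σ√T = 0.41·√0.25 = 0.2050
d₁ = [ln(109/119) + (0.02 + 0.41²/2)·0.25] / 0.2050 = [-0.0878 + 0.0260] / 0.2050 = -0.3013 which rounds to -0.30
d₂ = d₁ − σ√T = -0.3013 − 0.2050 = -0.5063 which rounds to -0.51
Pr(exercise) under Q = N(d₂) = 0.3050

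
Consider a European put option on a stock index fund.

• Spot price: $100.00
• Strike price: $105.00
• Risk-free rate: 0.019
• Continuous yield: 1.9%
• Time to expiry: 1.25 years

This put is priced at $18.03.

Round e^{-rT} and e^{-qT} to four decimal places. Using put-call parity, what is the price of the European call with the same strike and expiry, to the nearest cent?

$13.15

exp(−qT) = exp(−0.019·1.25) = 0.9765;  exp(−rT) = exp(−0.019·1.25) = 0.9765
Put-call parity: C − P = S·e^(−qT) − K·e^(−rT) = 100·0.9765 − 105·0.9765 = 97.6500 − 102.5325 = -4.8825
C = P + (C − P) = 18.03 + (-4.8825) = 13.1475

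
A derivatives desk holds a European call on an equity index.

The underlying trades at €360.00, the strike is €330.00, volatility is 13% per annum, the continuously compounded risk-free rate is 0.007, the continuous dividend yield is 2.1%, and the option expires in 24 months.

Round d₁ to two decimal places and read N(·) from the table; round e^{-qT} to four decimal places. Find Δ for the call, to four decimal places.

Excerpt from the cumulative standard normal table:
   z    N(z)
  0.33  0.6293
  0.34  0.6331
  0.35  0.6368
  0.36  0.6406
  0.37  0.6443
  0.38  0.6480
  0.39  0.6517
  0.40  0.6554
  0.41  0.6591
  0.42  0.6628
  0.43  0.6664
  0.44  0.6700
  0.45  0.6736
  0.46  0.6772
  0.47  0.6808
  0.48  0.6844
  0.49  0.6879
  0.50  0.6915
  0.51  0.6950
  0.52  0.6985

0.6320

σ√T = 0.13 × 1.4142 = 0.1838
d₁ = [ln(360/330) + (0.007 − 0.021 + 0.13²/2)·2] / 0.1838 = [0.0870 − 0.0111] / 0.1838 = 0.4129 ⇒ 0.41
N(d₁) = N(0.41) = 0.6591
Δ_call = e^(−qT)·N(d₁) = 0.9589·0.6591 = 0.6320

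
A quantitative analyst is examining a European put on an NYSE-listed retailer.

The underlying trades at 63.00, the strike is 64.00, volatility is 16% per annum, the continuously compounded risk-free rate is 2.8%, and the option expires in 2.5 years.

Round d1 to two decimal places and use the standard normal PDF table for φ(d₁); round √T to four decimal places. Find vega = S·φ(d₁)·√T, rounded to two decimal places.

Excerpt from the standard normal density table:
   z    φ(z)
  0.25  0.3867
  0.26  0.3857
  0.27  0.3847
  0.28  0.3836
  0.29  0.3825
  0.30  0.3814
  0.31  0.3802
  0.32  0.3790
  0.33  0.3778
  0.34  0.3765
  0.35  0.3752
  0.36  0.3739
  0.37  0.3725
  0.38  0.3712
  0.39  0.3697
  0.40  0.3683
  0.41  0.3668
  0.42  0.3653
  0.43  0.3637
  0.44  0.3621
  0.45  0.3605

37.50

σ√T = 0.16·√2.5 = 0.2530
d₁ = [ln(63/64) + (0.028 + ½·0.16²)·2.5] / (σ√T) = (-0.0157 + 0.1020) / 0.2530 = 0.3409 ≈ 0.34
√T = √2.5 = 1.5811
φ(d₁) = φ(0.34) = 0.3765
vega = S·φ(d₁)·√T = 63·0.3765·1.5811 = 37.5029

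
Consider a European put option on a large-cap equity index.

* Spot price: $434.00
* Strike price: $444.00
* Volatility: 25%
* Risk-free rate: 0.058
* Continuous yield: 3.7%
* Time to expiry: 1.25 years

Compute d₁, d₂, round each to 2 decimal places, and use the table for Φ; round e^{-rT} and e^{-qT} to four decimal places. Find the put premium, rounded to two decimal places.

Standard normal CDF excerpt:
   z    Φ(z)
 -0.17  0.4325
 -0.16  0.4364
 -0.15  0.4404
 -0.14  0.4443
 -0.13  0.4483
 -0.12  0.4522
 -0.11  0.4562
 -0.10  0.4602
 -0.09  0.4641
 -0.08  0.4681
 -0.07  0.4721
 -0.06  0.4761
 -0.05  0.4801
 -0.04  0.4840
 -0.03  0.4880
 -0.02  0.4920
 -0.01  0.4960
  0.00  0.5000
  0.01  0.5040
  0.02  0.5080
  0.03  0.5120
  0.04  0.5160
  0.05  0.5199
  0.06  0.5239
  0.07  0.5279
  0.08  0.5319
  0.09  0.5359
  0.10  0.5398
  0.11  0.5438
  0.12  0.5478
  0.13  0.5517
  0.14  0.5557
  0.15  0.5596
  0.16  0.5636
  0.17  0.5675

$45.34

σ√T = 0.25·√1.25 = 0.2795
d₁ = [ln(434/444) + (0.058 − 0.037 + ½·0.25²)·1.25] / (σ√T) = (-0.0228 + 0.0653) / 0.2795 = 0.1522 ≈ 0.15
d₂ = 0.1522 − 0.2795 = -0.1273 ≈ -0.13
e^(−qT) = e^(−0.037·1.25) = 0.9548;  e^(−rT) = e^(−0.058·1.25) = 0.9301
N(−d₂) = N(0.13) = 0.5517;  N(−d₁) = N(-0.15) = 0.4404
P = 444·0.9301·0.5517 − 434·0.9548·0.4404 = 227.8325 − 182.4944 = 45.3381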